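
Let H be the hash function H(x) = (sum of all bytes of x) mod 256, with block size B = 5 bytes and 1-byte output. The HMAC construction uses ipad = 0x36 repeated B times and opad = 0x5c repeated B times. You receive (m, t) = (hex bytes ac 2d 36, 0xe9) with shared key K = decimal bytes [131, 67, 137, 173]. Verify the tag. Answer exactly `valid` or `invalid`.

valid

Key decimal bytes [131, 67, 137, 173] = 83 43 89 ad is 4 bytes ≤ B = 5; zero-pad to 5 bytes: K' = 83 43 89 ad 00.
K' ⊕ ipad = b5 75 bf 9b 36; K' ⊕ opad = df 1f d5 f1 5c.
Inner hash: sum = 181+117+191+155+54+172+45+54 = 969; mod 256 = 201 → c9.
Outer hash (recomputed tag): sum = 223+31+213+241+92+201 = 1001; mod 256 = 233 → e9.
Recomputed tag = e9; claimed = e9 → match.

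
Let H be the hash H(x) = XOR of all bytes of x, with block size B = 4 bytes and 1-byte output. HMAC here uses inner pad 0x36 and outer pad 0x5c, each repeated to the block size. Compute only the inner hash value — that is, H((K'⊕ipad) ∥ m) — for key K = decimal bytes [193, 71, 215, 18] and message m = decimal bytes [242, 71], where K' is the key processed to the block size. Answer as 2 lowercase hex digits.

Key decimal bytes [193, 71, 215, 18] = c1 47 d7 12 is exactly B = 4 bytes: K' = c1 47 d7 12.
K' ⊕ ipad = f7 71 e1 24.
Inner input = f7 71 e1 24 ∥ f2 47.
Inner hash: XOR f7⊕71⊕e1⊕24⊕f2⊕47 = f6.

f6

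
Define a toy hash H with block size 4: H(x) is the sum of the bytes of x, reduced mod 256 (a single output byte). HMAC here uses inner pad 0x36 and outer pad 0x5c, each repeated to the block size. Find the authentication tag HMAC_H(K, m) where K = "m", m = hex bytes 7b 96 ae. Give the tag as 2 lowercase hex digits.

Key "m" = 6d is 1 byte ≤ B = 4; zero-pad to 4 bytes: K' = 6d 00 00 00.
K' ⊕ ipad = 5b 36 36 36.  K' ⊕ opad = 31 5c 5c 5c.
Inner input = (K'⊕ipad) ∥ m = 5b 36 36 36 ∥ 7b 96 ae.
Inner hash: sum = 91+54+54+54+123+150+174 = 700; mod 256 = 188 → bc.
Outer input = (K'⊕opad) ∥ inner = 31 5c 5c 5c ∥ bc.
Outer hash (tag): sum = 49+92+92+92+188 = 513; mod 256 = 1 → 01.

01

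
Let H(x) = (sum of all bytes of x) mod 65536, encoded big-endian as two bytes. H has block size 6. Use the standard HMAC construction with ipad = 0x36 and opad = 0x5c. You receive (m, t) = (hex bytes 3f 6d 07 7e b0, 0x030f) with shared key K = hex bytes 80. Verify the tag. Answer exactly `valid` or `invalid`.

Key hex bytes 80 is 1 byte ≤ B = 6; zero-pad to 6 bytes: K' = 80 00 00 00 00 00.
K' ⊕ ipad = b6 36 36 36 36 36; K' ⊕ opad = dc 5c 5c 5c 5c 5c.
Inner hash: sum = 182+54+54+54+54+54+63+109+7+126+176 = 933 → 03 a5.
Outer hash (recomputed tag): sum = 220+92+92+92+92+92+3+165 = 848 → 03 50.
Recomputed tag = 0350; claimed = 030f → mismatch.

invalid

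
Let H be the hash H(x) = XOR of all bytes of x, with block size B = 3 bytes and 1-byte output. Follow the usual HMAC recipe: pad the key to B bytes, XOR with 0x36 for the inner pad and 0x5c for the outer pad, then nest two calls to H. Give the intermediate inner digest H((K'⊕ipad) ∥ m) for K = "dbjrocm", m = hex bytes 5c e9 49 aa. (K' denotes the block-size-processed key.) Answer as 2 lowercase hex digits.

Key "dbjrocm" = 64 62 6a 72 6f 63 6d is 7 bytes > B = 3, so hash it first: H(key) = 7f, then zero-pad to 3 bytes: K' = 7f 00 00.
K' ⊕ ipad = 49 36 36.
Inner input = 49 36 36 ∥ 5c e9 49 aa.
Inner hash: XOR 49⊕36⊕36⊕5c⊕e9⊕49⊕aa = 1f.

1f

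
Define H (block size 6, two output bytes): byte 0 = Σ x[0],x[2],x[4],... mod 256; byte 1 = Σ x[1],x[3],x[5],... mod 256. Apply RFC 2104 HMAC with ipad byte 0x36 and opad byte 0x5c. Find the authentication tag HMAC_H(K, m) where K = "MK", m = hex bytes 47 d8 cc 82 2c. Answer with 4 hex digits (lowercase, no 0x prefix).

Key "MK" = 4d 4b is 2 bytes ≤ B = 6; zero-pad to 6 bytes: K' = 4d 4b 00 00 00 00.
K' ⊕ ipad = 7b 7d 36 36 36 36.  K' ⊕ opad = 11 17 5c 5c 5c 5c.
Inner input = (K'⊕ipad) ∥ m = 7b 7d 36 36 36 36 ∥ 47 d8 cc 82 2c.
Inner hash: even-index sum = 550 mod 256 = 38; odd-index sum = 579 mod 256 = 67 → 26 43.
Outer input = (K'⊕opad) ∥ inner = 11 17 5c 5c 5c 5c ∥ 26 43.
Outer hash (tag): even-index sum = 239 mod 256 = 239; odd-index sum = 274 mod 256 = 18 → ef 12.

ef12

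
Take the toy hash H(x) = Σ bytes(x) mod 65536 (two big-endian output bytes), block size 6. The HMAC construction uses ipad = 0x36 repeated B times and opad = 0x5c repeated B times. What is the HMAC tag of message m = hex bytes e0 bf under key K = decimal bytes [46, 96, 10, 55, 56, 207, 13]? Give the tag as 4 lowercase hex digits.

Key decimal bytes [46, 96, 10, 55, 56, 207, 13] = 2e 60 0a 37 38 cf 0d is 7 bytes > B = 6, so hash it first: H(key) = 01 e3, then zero-pad to 6 bytes: K' = 01 e3 00 00 00 00.
K' ⊕ ipad = 37 d5 36 36 36 36.  K' ⊕ opad = 5d bf 5c 5c 5c 5c.
Inner input = (K'⊕ipad) ∥ m = 37 d5 36 36 36 36 ∥ e0 bf.
Inner hash: sum = 55+213+54+54+54+54+224+191 = 899 → 03 83.
Outer input = (K'⊕opad) ∥ inner = 5d bf 5c 5c 5c 5c ∥ 03 83.
Outer hash (tag): sum = 93+191+92+92+92+92+3+131 = 786 → 03 12.

0312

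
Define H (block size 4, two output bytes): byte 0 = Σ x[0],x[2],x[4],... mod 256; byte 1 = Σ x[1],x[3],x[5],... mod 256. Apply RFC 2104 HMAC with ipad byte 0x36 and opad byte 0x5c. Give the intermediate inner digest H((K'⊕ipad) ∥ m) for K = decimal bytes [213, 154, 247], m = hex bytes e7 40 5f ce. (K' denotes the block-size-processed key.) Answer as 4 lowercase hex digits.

Key decimal bytes [213, 154, 247] = d5 9a f7 is 3 bytes ≤ B = 4; zero-pad to 4 bytes: K' = d5 9a f7 00.
K' ⊕ ipad = e3 ac c1 36.
Inner input = e3 ac c1 36 ∥ e7 40 5f ce.
Inner hash: even-index sum = 746 mod 256 = 234; odd-index sum = 496 mod 256 = 240 → ea f0.

eaf0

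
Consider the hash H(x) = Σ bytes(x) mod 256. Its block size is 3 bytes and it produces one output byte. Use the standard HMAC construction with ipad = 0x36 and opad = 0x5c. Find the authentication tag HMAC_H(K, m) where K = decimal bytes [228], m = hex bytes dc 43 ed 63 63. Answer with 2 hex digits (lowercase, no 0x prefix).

80

Key decimal bytes [228] = e4 is 1 byte ≤ B = 3; zero-pad to 3 bytes: K' = e4 00 00.
K' ⊕ ipad = d2 36 36.  K' ⊕ opad = b8 5c 5c.
Inner input = (K'⊕ipad) ∥ m = d2 36 36 ∥ dc 43 ed 63 63.
Inner hash: sum = 210+54+54+220+67+237+99+99 = 1040; mod 256 = 16 → 10.
Outer input = (K'⊕opad) ∥ inner = b8 5c 5c ∥ 10.
Outer hash (tag): sum = 184+92+92+16 = 384; mod 256 = 128 → 80.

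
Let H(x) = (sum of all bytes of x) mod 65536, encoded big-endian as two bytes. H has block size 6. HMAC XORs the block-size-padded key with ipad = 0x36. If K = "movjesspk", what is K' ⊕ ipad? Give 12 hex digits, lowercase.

Key "movjesspk" = 6d 6f 76 6a 65 73 73 70 6b is 9 bytes > B = 6, so hash it first: H(key) = 03 e2, then zero-pad to 6 bytes: K' = 03 e2 00 00 00 00.
XOR each byte with 0x36: 03⊕36=35, e2⊕36=d4, 00⊕36=36, 00⊕36=36, 00⊕36=36, 00⊕36=36.

35d436363636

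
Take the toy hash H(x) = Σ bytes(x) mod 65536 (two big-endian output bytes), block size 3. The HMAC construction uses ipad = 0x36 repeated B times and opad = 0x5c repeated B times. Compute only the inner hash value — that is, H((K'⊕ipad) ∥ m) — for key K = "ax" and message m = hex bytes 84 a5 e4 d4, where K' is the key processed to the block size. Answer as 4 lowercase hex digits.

03bc

Key "ax" = 61 78 is 2 bytes ≤ B = 3; zero-pad to 3 bytes: K' = 61 78 00.
K' ⊕ ipad = 57 4e 36.
Inner input = 57 4e 36 ∥ 84 a5 e4 d4.
Inner hash: sum = 87+78+54+132+165+228+212 = 956 → 03 bc.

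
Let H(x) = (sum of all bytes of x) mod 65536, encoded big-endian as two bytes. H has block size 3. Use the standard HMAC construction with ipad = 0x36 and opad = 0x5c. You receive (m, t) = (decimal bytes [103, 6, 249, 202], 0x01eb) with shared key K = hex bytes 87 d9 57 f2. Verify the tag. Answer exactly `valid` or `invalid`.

valid

Key hex bytes 87 d9 57 f2 is 4 bytes > B = 3, so hash it first: H(key) = 02 a9, then zero-pad to 3 bytes: K' = 02 a9 00.
K' ⊕ ipad = 34 9f 36; K' ⊕ opad = 5e f5 5c.
Inner hash: sum = 52+159+54+103+6+249+202 = 825 → 03 39.
Outer hash (recomputed tag): sum = 94+245+92+3+57 = 491 → 01 eb.
Recomputed tag = 01eb; claimed = 01eb → match.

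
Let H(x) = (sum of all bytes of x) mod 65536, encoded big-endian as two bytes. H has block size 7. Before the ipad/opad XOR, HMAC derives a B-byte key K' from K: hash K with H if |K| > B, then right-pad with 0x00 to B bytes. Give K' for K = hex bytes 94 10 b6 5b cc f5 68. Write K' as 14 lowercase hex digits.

Key hex bytes 94 10 b6 5b cc f5 68 is exactly B = 7 bytes: K' = 94 10 b6 5b cc f5 68.

9410b65bccf568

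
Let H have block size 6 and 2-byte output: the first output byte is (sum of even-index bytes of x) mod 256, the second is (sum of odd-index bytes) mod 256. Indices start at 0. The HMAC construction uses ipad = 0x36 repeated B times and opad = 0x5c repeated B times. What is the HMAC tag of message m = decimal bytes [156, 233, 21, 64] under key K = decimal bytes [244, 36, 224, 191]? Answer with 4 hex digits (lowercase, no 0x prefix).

3fb1

Key decimal bytes [244, 36, 224, 191] = f4 24 e0 bf is 4 bytes ≤ B = 6; zero-pad to 6 bytes: K' = f4 24 e0 bf 00 00.
K' ⊕ ipad = c2 12 d6 89 36 36.  K' ⊕ opad = a8 78 bc e3 5c 5c.
Inner input = (K'⊕ipad) ∥ m = c2 12 d6 89 36 36 ∥ 9c e9 15 40.
Inner hash: even-index sum = 639 mod 256 = 127; odd-index sum = 506 mod 256 = 250 → 7f fa.
Outer input = (K'⊕opad) ∥ inner = a8 78 bc e3 5c 5c ∥ 7f fa.
Outer hash (tag): even-index sum = 575 mod 256 = 63; odd-index sum = 689 mod 256 = 177 → 3f b1.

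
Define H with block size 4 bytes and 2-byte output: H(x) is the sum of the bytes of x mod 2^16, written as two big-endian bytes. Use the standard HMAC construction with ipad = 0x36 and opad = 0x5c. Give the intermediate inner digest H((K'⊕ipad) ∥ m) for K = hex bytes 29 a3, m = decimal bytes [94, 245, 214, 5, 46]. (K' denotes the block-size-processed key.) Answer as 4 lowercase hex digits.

037c

Key hex bytes 29 a3 is 2 bytes ≤ B = 4; zero-pad to 4 bytes: K' = 29 a3 00 00.
K' ⊕ ipad = 1f 95 36 36.
Inner input = 1f 95 36 36 ∥ 5e f5 d6 05 2e.
Inner hash: sum = 31+149+54+54+94+245+214+5+46 = 892 → 03 7c.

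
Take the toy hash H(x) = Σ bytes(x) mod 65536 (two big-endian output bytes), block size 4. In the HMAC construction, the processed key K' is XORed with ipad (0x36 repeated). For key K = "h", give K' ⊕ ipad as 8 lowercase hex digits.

Key "h" = 68 is 1 byte ≤ B = 4; zero-pad to 4 bytes: K' = 68 00 00 00.
XOR each byte with 0x36: 68⊕36=5e, 00⊕36=36, 00⊕36=36, 00⊕36=36.

5e363636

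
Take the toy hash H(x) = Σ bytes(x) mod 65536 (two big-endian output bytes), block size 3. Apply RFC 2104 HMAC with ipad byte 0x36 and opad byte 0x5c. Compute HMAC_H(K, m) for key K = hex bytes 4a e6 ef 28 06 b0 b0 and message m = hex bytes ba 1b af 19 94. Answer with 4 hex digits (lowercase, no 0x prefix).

Key hex bytes 4a e6 ef 28 06 b0 b0 is 7 bytes > B = 3, so hash it first: H(key) = 03 ad, then zero-pad to 3 bytes: K' = 03 ad 00.
K' ⊕ ipad = 35 9b 36.  K' ⊕ opad = 5f f1 5c.
Inner input = (K'⊕ipad) ∥ m = 35 9b 36 ∥ ba 1b af 19 94.
Inner hash: sum = 53+155+54+186+27+175+25+148 = 823 → 03 37.
Outer input = (K'⊕opad) ∥ inner = 5f f1 5c ∥ 03 37.
Outer hash (tag): sum = 95+241+92+3+55 = 486 → 01 e6.

01e6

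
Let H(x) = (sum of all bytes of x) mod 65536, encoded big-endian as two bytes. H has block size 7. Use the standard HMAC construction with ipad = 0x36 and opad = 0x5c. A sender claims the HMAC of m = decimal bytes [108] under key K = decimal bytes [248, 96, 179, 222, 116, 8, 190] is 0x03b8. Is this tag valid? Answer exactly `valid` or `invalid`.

Key decimal bytes [248, 96, 179, 222, 116, 8, 190] = f8 60 b3 de 74 08 be is exactly B = 7 bytes: K' = f8 60 b3 de 74 08 be.
K' ⊕ ipad = ce 56 85 e8 42 3e 88; K' ⊕ opad = a4 3c ef 82 28 54 e2.
Inner hash: sum = 206+86+133+232+66+62+136+108 = 1029 → 04 05.
Outer hash (recomputed tag): sum = 164+60+239+130+40+84+226+4+5 = 952 → 03 b8.
Recomputed tag = 03b8; claimed = 03b8 → match.

valid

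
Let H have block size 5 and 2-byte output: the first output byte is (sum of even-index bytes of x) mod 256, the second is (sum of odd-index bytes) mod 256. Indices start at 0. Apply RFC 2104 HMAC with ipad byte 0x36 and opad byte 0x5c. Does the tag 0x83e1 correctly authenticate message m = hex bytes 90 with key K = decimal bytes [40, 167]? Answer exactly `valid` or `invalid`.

valid

Key decimal bytes [40, 167] = 28 a7 is 2 bytes ≤ B = 5; zero-pad to 5 bytes: K' = 28 a7 00 00 00.
K' ⊕ ipad = 1e 91 36 36 36; K' ⊕ opad = 74 fb 5c 5c 5c.
Inner hash: even-index sum = 138 mod 256 = 138; odd-index sum = 343 mod 256 = 87 → 8a 57.
Outer hash (recomputed tag): even-index sum = 387 mod 256 = 131; odd-index sum = 481 mod 256 = 225 → 83 e1.
Recomputed tag = 83e1; claimed = 83e1 → match.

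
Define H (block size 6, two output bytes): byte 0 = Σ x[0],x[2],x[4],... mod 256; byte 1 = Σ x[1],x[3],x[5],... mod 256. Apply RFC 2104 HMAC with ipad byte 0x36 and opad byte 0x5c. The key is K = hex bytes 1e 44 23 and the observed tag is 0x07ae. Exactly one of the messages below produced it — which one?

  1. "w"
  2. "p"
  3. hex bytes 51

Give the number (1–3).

Key hex bytes 1e 44 23 is 3 bytes ≤ B = 6; zero-pad to 6 bytes: K' = 1e 44 23 00 00 00.
K' ⊕ ipad = 28 72 15 36 36 36; K' ⊕ opad = 42 18 7f 5c 5c 5c.
m1: inner = H(28 72 15 36 36 36 77) = ea de; tag = H(42 18 7f 5c 5c 5c ea de) = 07ae ← matches
m2: inner = H(28 72 15 36 36 36 70) = e3 de; tag = H(42 18 7f 5c 5c 5c e3 de) = 00ae
m3: inner = H(28 72 15 36 36 36 51) = c4 de; tag = H(42 18 7f 5c 5c 5c c4 de) = e1ae

1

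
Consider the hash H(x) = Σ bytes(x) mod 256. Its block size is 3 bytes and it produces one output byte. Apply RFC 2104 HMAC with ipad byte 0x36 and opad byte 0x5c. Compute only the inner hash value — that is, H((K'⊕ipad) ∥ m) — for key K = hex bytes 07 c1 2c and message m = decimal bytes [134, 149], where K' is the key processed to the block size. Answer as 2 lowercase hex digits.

Key hex bytes 07 c1 2c is exactly B = 3 bytes: K' = 07 c1 2c.
K' ⊕ ipad = 31 f7 1a.
Inner input = 31 f7 1a ∥ 86 95.
Inner hash: sum = 49+247+26+134+149 = 605; mod 256 = 93 → 5d.

5d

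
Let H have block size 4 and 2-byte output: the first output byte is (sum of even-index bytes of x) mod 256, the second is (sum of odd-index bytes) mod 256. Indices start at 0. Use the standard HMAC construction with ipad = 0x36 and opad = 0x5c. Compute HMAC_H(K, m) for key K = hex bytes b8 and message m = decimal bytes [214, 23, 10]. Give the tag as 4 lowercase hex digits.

e43b

Key hex bytes b8 is 1 byte ≤ B = 4; zero-pad to 4 bytes: K' = b8 00 00 00.
K' ⊕ ipad = 8e 36 36 36.  K' ⊕ opad = e4 5c 5c 5c.
Inner input = (K'⊕ipad) ∥ m = 8e 36 36 36 ∥ d6 17 0a.
Inner hash: even-index sum = 420 mod 256 = 164; odd-index sum = 131 mod 256 = 131 → a4 83.
Outer input = (K'⊕opad) ∥ inner = e4 5c 5c 5c ∥ a4 83.
Outer hash (tag): even-index sum = 484 mod 256 = 228; odd-index sum = 315 mod 256 = 59 → e4 3b.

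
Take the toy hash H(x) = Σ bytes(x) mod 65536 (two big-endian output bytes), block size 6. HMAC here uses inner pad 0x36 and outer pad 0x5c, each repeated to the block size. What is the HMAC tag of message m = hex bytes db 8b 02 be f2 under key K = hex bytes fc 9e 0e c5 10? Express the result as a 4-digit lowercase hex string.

Key hex bytes fc 9e 0e c5 10 is 5 bytes ≤ B = 6; zero-pad to 6 bytes: K' = fc 9e 0e c5 10 00.
K' ⊕ ipad = ca a8 38 f3 26 36.  K' ⊕ opad = a0 c2 52 99 4c 5c.
Inner input = (K'⊕ipad) ∥ m = ca a8 38 f3 26 36 ∥ db 8b 02 be f2.
Inner hash: sum = 202+168+56+243+38+54+219+139+2+190+242 = 1553 → 06 11.
Outer input = (K'⊕opad) ∥ inner = a0 c2 52 99 4c 5c ∥ 06 11.
Outer hash (tag): sum = 160+194+82+153+76+92+6+17 = 780 → 03 0c.

030c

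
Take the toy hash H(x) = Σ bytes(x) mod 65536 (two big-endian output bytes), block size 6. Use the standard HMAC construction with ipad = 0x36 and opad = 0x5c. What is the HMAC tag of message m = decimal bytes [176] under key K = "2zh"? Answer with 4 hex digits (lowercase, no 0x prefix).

Key "2zh" = 32 7a 68 is 3 bytes ≤ B = 6; zero-pad to 6 bytes: K' = 32 7a 68 00 00 00.
K' ⊕ ipad = 04 4c 5e 36 36 36.  K' ⊕ opad = 6e 26 34 5c 5c 5c.
Inner input = (K'⊕ipad) ∥ m = 04 4c 5e 36 36 36 ∥ b0.
Inner hash: sum = 4+76+94+54+54+54+176 = 512 → 02 00.
Outer input = (K'⊕opad) ∥ inner = 6e 26 34 5c 5c 5c ∥ 02 00.
Outer hash (tag): sum = 110+38+52+92+92+92+2+0 = 478 → 01 de.

01de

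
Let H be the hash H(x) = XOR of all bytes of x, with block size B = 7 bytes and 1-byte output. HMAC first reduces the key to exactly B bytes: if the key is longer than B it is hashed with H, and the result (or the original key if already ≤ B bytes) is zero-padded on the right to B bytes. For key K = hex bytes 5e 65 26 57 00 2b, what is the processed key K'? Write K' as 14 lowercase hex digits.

5e652657002b00

Key hex bytes 5e 65 26 57 00 2b is 6 bytes ≤ B = 7; zero-pad to 7 bytes: K' = 5e 65 26 57 00 2b 00.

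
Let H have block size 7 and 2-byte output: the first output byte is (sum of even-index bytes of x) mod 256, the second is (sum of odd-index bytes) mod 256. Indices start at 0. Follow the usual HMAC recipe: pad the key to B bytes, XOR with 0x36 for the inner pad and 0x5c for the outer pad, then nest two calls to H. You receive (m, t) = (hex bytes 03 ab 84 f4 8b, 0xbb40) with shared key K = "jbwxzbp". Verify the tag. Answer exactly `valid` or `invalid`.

invalid

Key "jbwxzbp" = 6a 62 77 78 7a 62 70 is exactly B = 7 bytes: K' = 6a 62 77 78 7a 62 70.
K' ⊕ ipad = 5c 54 41 4e 4c 54 46; K' ⊕ opad = 36 3e 2b 24 26 3e 2c.
Inner hash: even-index sum = 718 mod 256 = 206; odd-index sum = 520 mod 256 = 8 → ce 08.
Outer hash (recomputed tag): even-index sum = 187 mod 256 = 187; odd-index sum = 366 mod 256 = 110 → bb 6e.
Recomputed tag = bb6e; claimed = bb40 → mismatch.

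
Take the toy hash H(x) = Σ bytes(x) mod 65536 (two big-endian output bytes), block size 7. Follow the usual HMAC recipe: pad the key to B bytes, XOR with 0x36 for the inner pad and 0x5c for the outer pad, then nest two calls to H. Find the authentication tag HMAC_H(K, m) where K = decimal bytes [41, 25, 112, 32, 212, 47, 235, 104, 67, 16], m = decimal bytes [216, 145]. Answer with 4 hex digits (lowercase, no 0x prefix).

034d

Key decimal bytes [41, 25, 112, 32, 212, 47, 235, 104, 67, 16] = 29 19 70 20 d4 2f eb 68 43 10 is 10 bytes > B = 7, so hash it first: H(key) = 03 7b, then zero-pad to 7 bytes: K' = 03 7b 00 00 00 00 00.
K' ⊕ ipad = 35 4d 36 36 36 36 36.  K' ⊕ opad = 5f 27 5c 5c 5c 5c 5c.
Inner input = (K'⊕ipad) ∥ m = 35 4d 36 36 36 36 36 ∥ d8 91.
Inner hash: sum = 53+77+54+54+54+54+54+216+145 = 761 → 02 f9.
Outer input = (K'⊕opad) ∥ inner = 5f 27 5c 5c 5c 5c 5c ∥ 02 f9.
Outer hash (tag): sum = 95+39+92+92+92+92+92+2+249 = 845 → 03 4d.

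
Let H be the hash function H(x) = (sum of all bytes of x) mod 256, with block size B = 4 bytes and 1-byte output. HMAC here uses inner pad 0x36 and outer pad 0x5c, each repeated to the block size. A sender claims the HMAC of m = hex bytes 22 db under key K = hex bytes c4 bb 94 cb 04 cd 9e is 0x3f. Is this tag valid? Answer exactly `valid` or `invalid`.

valid

Key hex bytes c4 bb 94 cb 04 cd 9e is 7 bytes > B = 4, so hash it first: H(key) = 4d, then zero-pad to 4 bytes: K' = 4d 00 00 00.
K' ⊕ ipad = 7b 36 36 36; K' ⊕ opad = 11 5c 5c 5c.
Inner hash: sum = 123+54+54+54+34+219 = 538; mod 256 = 26 → 1a.
Outer hash (recomputed tag): sum = 17+92+92+92+26 = 319; mod 256 = 63 → 3f.
Recomputed tag = 3f; claimed = 3f → match.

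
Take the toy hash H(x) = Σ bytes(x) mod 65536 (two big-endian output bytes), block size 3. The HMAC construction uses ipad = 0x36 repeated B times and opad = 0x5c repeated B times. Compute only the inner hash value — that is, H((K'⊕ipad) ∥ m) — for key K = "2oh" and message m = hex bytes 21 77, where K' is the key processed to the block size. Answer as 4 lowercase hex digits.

Key "2oh" = 32 6f 68 is exactly B = 3 bytes: K' = 32 6f 68.
K' ⊕ ipad = 04 59 5e.
Inner input = 04 59 5e ∥ 21 77.
Inner hash: sum = 4+89+94+33+119 = 339 → 01 53.

0153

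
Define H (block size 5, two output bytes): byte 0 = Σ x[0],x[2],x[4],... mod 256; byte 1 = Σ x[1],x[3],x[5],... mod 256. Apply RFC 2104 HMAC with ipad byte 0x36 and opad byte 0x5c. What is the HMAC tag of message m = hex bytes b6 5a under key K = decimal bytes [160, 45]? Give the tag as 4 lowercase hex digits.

bb29

Key decimal bytes [160, 45] = a0 2d is 2 bytes ≤ B = 5; zero-pad to 5 bytes: K' = a0 2d 00 00 00.
K' ⊕ ipad = 96 1b 36 36 36.  K' ⊕ opad = fc 71 5c 5c 5c.
Inner input = (K'⊕ipad) ∥ m = 96 1b 36 36 36 ∥ b6 5a.
Inner hash: even-index sum = 348 mod 256 = 92; odd-index sum = 263 mod 256 = 7 → 5c 07.
Outer input = (K'⊕opad) ∥ inner = fc 71 5c 5c 5c ∥ 5c 07.
Outer hash (tag): even-index sum = 443 mod 256 = 187; odd-index sum = 297 mod 256 = 41 → bb 29.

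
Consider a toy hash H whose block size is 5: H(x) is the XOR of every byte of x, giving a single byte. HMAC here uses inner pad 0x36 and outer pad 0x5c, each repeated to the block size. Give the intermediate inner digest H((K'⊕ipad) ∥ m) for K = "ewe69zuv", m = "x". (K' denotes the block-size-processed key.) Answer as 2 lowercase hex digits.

Key "ewe69zuv" = 65 77 65 36 39 7a 75 76 is 8 bytes > B = 5, so hash it first: H(key) = 01, then zero-pad to 5 bytes: K' = 01 00 00 00 00.
K' ⊕ ipad = 37 36 36 36 36.
Inner input = 37 36 36 36 36 ∥ 78.
Inner hash: XOR 37⊕36⊕36⊕36⊕36⊕78 = 4f.

4f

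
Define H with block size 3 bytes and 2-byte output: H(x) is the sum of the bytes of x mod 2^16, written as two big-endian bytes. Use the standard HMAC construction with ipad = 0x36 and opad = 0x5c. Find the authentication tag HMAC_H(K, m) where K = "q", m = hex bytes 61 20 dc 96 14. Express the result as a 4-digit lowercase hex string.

01a1

Key "q" = 71 is 1 byte ≤ B = 3; zero-pad to 3 bytes: K' = 71 00 00.
K' ⊕ ipad = 47 36 36.  K' ⊕ opad = 2d 5c 5c.
Inner input = (K'⊕ipad) ∥ m = 47 36 36 ∥ 61 20 dc 96 14.
Inner hash: sum = 71+54+54+97+32+220+150+20 = 698 → 02 ba.
Outer input = (K'⊕opad) ∥ inner = 2d 5c 5c ∥ 02 ba.
Outer hash (tag): sum = 45+92+92+2+186 = 417 → 01 a1.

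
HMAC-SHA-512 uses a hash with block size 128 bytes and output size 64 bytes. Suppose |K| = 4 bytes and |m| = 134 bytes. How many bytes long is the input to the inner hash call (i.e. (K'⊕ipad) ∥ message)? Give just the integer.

262

Key is 4 ≤ 128 bytes, zero-padded: |K'| = 128.
Inner input = (K'⊕ipad) ∥ m → 128 + 134 = 262 bytes.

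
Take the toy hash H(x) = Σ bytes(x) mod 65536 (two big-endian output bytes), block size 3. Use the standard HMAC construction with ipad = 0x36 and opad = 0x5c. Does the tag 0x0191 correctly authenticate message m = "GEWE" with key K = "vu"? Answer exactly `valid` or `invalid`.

Key "vu" = 76 75 is 2 bytes ≤ B = 3; zero-pad to 3 bytes: K' = 76 75 00.
K' ⊕ ipad = 40 43 36; K' ⊕ opad = 2a 29 5c.
Inner hash: sum = 64+67+54+71+69+87+69 = 481 → 01 e1.
Outer hash (recomputed tag): sum = 42+41+92+1+225 = 401 → 01 91.
Recomputed tag = 0191; claimed = 0191 → match.

valid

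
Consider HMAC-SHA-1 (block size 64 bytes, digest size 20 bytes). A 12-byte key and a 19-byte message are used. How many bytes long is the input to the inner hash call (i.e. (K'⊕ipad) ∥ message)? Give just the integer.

83

Key is 12 ≤ 64 bytes, zero-padded: |K'| = 64.
Inner input = (K'⊕ipad) ∥ m → 64 + 19 = 83 bytes.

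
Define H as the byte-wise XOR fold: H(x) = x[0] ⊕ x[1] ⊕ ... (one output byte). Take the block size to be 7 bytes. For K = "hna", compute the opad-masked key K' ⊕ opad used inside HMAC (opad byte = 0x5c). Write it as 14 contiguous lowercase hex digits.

Key "hna" = 68 6e 61 is 3 bytes ≤ B = 7; zero-pad to 7 bytes: K' = 68 6e 61 00 00 00 00.
XOR each byte with 0x5c: 68⊕5c=34, 6e⊕5c=32, 61⊕5c=3d, 00⊕5c=5c, 00⊕5c=5c, 00⊕5c=5c, 00⊕5c=5c.

34323d5c5c5c5c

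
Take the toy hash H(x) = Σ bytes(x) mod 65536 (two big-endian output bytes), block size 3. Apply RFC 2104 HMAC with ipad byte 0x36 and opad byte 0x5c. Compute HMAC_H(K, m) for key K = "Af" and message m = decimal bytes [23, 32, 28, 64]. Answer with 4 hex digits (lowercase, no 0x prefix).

Key "Af" = 41 66 is 2 bytes ≤ B = 3; zero-pad to 3 bytes: K' = 41 66 00.
K' ⊕ ipad = 77 50 36.  K' ⊕ opad = 1d 3a 5c.
Inner input = (K'⊕ipad) ∥ m = 77 50 36 ∥ 17 20 1c 40.
Inner hash: sum = 119+80+54+23+32+28+64 = 400 → 01 90.
Outer input = (K'⊕opad) ∥ inner = 1d 3a 5c ∥ 01 90.
Outer hash (tag): sum = 29+58+92+1+144 = 324 → 01 44.

0144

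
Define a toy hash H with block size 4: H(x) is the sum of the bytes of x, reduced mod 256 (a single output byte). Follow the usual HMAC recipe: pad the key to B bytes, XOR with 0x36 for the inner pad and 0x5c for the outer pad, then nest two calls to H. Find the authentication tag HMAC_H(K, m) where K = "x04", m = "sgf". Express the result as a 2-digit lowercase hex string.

Key "x04" = 78 30 34 is 3 bytes ≤ B = 4; zero-pad to 4 bytes: K' = 78 30 34 00.
K' ⊕ ipad = 4e 06 02 36.  K' ⊕ opad = 24 6c 68 5c.
Inner input = (K'⊕ipad) ∥ m = 4e 06 02 36 ∥ 73 67 66.
Inner hash: sum = 78+6+2+54+115+103+102 = 460; mod 256 = 204 → cc.
Outer input = (K'⊕opad) ∥ inner = 24 6c 68 5c ∥ cc.
Outer hash (tag): sum = 36+108+104+92+204 = 544; mod 256 = 32 → 20.

20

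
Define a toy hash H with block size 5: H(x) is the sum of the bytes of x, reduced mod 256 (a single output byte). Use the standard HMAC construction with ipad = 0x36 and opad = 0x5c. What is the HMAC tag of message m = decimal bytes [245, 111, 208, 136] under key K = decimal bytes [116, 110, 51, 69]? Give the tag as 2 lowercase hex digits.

Key decimal bytes [116, 110, 51, 69] = 74 6e 33 45 is 4 bytes ≤ B = 5; zero-pad to 5 bytes: K' = 74 6e 33 45 00.
K' ⊕ ipad = 42 58 05 73 36.  K' ⊕ opad = 28 32 6f 19 5c.
Inner input = (K'⊕ipad) ∥ m = 42 58 05 73 36 ∥ f5 6f d0 88.
Inner hash: sum = 66+88+5+115+54+245+111+208+136 = 1028; mod 256 = 4 → 04.
Outer input = (K'⊕opad) ∥ inner = 28 32 6f 19 5c ∥ 04.
Outer hash (tag): sum = 40+50+111+25+92+4 = 322; mod 256 = 66 → 42.

42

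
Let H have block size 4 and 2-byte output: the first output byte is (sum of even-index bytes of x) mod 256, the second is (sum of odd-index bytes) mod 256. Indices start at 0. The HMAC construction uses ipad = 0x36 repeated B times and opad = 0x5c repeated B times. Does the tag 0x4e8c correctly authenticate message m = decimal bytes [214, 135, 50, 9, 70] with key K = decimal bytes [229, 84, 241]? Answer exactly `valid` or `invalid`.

Key decimal bytes [229, 84, 241] = e5 54 f1 is 3 bytes ≤ B = 4; zero-pad to 4 bytes: K' = e5 54 f1 00.
K' ⊕ ipad = d3 62 c7 36; K' ⊕ opad = b9 08 ad 5c.
Inner hash: even-index sum = 744 mod 256 = 232; odd-index sum = 296 mod 256 = 40 → e8 28.
Outer hash (recomputed tag): even-index sum = 590 mod 256 = 78; odd-index sum = 140 mod 256 = 140 → 4e 8c.
Recomputed tag = 4e8c; claimed = 4e8c → match.

valid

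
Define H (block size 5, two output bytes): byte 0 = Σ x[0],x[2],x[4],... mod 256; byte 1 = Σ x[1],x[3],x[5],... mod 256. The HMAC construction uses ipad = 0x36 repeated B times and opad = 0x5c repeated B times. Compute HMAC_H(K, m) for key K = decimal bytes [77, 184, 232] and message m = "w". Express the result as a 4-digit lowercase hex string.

Key decimal bytes [77, 184, 232] = 4d b8 e8 is 3 bytes ≤ B = 5; zero-pad to 5 bytes: K' = 4d b8 e8 00 00.
K' ⊕ ipad = 7b 8e de 36 36.  K' ⊕ opad = 11 e4 b4 5c 5c.
Inner input = (K'⊕ipad) ∥ m = 7b 8e de 36 36 ∥ 77.
Inner hash: even-index sum = 399 mod 256 = 143; odd-index sum = 315 mod 256 = 59 → 8f 3b.
Outer input = (K'⊕opad) ∥ inner = 11 e4 b4 5c 5c ∥ 8f 3b.
Outer hash (tag): even-index sum = 348 mod 256 = 92; odd-index sum = 463 mod 256 = 207 → 5c cf.

5ccf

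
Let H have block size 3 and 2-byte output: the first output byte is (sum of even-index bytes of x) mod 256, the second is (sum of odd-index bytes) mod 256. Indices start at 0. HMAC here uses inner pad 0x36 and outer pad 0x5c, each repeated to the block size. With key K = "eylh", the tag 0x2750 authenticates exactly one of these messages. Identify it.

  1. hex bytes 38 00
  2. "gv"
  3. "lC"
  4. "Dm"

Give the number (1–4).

Key "eylh" = 65 79 6c 68 is 4 bytes > B = 3, so hash it first: H(key) = d1 e1, then zero-pad to 3 bytes: K' = d1 e1 00.
K' ⊕ ipad = e7 d7 36; K' ⊕ opad = 8d bd 5c.
m1: inner = H(e7 d7 36 38 00) = 1d 0f; tag = H(8d bd 5c 1d 0f) = f8da
m2: inner = H(e7 d7 36 67 76) = 93 3e; tag = H(8d bd 5c 93 3e) = 2750 ← matches
m3: inner = H(e7 d7 36 6c 43) = 60 43; tag = H(8d bd 5c 60 43) = 2c1d
m4: inner = H(e7 d7 36 44 6d) = 8a 1b; tag = H(8d bd 5c 8a 1b) = 0447

2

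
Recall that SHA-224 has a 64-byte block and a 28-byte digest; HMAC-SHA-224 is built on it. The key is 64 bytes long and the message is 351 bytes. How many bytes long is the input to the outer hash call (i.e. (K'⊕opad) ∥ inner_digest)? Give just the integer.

Key is 64 ≤ 64 bytes, zero-padded: |K'| = 64.
Outer input = (K'⊕opad) ∥ H(inner) → 64 + 28 = 92 bytes.

92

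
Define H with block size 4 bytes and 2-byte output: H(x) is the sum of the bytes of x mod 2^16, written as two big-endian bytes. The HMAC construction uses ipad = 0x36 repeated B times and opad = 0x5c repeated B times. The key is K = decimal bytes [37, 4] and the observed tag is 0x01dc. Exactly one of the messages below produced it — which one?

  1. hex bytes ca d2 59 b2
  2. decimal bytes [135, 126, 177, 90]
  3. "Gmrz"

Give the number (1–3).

Key decimal bytes [37, 4] = 25 04 is 2 bytes ≤ B = 4; zero-pad to 4 bytes: K' = 25 04 00 00.
K' ⊕ ipad = 13 32 36 36; K' ⊕ opad = 79 58 5c 5c.
m1: inner = H(13 32 36 36 ca d2 59 b2) = 03 58; tag = H(79 58 5c 5c 03 58) = 01e4
m2: inner = H(13 32 36 36 87 7e b1 5a) = 02 c1; tag = H(79 58 5c 5c 02 c1) = 024c
m3: inner = H(13 32 36 36 47 6d 72 7a) = 02 51; tag = H(79 58 5c 5c 02 51) = 01dc ← matches

3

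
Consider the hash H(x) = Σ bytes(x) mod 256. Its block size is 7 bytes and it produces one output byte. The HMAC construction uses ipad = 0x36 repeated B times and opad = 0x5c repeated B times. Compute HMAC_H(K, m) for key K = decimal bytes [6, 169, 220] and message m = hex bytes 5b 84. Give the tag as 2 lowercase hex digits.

af

Key decimal bytes [6, 169, 220] = 06 a9 dc is 3 bytes ≤ B = 7; zero-pad to 7 bytes: K' = 06 a9 dc 00 00 00 00.
K' ⊕ ipad = 30 9f ea 36 36 36 36.  K' ⊕ opad = 5a f5 80 5c 5c 5c 5c.
Inner input = (K'⊕ipad) ∥ m = 30 9f ea 36 36 36 36 ∥ 5b 84.
Inner hash: sum = 48+159+234+54+54+54+54+91+132 = 880; mod 256 = 112 → 70.
Outer input = (K'⊕opad) ∥ inner = 5a f5 80 5c 5c 5c 5c ∥ 70.
Outer hash (tag): sum = 90+245+128+92+92+92+92+112 = 943; mod 256 = 175 → af.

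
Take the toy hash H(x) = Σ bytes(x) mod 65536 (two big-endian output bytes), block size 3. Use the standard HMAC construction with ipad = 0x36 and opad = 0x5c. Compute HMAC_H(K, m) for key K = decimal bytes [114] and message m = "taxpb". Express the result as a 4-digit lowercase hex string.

01b7

Key decimal bytes [114] = 72 is 1 byte ≤ B = 3; zero-pad to 3 bytes: K' = 72 00 00.
K' ⊕ ipad = 44 36 36.  K' ⊕ opad = 2e 5c 5c.
Inner input = (K'⊕ipad) ∥ m = 44 36 36 ∥ 74 61 78 70 62.
Inner hash: sum = 68+54+54+116+97+120+112+98 = 719 → 02 cf.
Outer input = (K'⊕opad) ∥ inner = 2e 5c 5c ∥ 02 cf.
Outer hash (tag): sum = 46+92+92+2+207 = 439 → 01 b7.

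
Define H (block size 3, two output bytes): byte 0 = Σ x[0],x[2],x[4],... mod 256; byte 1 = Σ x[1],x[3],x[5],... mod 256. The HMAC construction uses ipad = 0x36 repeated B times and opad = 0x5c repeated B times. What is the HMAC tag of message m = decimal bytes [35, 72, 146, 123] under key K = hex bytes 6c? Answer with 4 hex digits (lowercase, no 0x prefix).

77af

Key hex bytes 6c is 1 byte ≤ B = 3; zero-pad to 3 bytes: K' = 6c 00 00.
K' ⊕ ipad = 5a 36 36.  K' ⊕ opad = 30 5c 5c.
Inner input = (K'⊕ipad) ∥ m = 5a 36 36 ∥ 23 48 92 7b.
Inner hash: even-index sum = 339 mod 256 = 83; odd-index sum = 235 mod 256 = 235 → 53 eb.
Outer input = (K'⊕opad) ∥ inner = 30 5c 5c ∥ 53 eb.
Outer hash (tag): even-index sum = 375 mod 256 = 119; odd-index sum = 175 mod 256 = 175 → 77 af.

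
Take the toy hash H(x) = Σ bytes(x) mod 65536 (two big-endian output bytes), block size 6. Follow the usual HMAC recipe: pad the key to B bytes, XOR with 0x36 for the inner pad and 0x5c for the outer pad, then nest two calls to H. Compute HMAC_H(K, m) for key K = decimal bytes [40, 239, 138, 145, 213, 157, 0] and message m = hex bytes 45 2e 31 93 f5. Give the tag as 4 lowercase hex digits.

Key decimal bytes [40, 239, 138, 145, 213, 157, 0] = 28 ef 8a 91 d5 9d 00 is 7 bytes > B = 6, so hash it first: H(key) = 03 a4, then zero-pad to 6 bytes: K' = 03 a4 00 00 00 00.
K' ⊕ ipad = 35 92 36 36 36 36.  K' ⊕ opad = 5f f8 5c 5c 5c 5c.
Inner input = (K'⊕ipad) ∥ m = 35 92 36 36 36 36 ∥ 45 2e 31 93 f5.
Inner hash: sum = 53+146+54+54+54+54+69+46+49+147+245 = 971 → 03 cb.
Outer input = (K'⊕opad) ∥ inner = 5f f8 5c 5c 5c 5c ∥ 03 cb.
Outer hash (tag): sum = 95+248+92+92+92+92+3+203 = 917 → 03 95.

0395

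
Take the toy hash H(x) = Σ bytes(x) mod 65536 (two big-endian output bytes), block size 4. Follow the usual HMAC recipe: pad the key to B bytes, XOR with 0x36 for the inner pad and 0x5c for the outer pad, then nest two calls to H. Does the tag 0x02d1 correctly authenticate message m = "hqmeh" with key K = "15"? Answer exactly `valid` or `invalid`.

invalid

Key "15" = 31 35 is 2 bytes ≤ B = 4; zero-pad to 4 bytes: K' = 31 35 00 00.
K' ⊕ ipad = 07 03 36 36; K' ⊕ opad = 6d 69 5c 5c.
Inner hash: sum = 7+3+54+54+104+113+109+101+104 = 649 → 02 89.
Outer hash (recomputed tag): sum = 109+105+92+92+2+137 = 537 → 02 19.
Recomputed tag = 0219; claimed = 02d1 → mismatch.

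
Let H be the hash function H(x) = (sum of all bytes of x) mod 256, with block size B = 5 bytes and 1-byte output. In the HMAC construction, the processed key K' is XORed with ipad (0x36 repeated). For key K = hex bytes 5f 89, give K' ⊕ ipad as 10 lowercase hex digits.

Key hex bytes 5f 89 is 2 bytes ≤ B = 5; zero-pad to 5 bytes: K' = 5f 89 00 00 00.
XOR each byte with 0x36: 5f⊕36=69, 89⊕36=bf, 00⊕36=36, 00⊕36=36, 00⊕36=36.

69bf363636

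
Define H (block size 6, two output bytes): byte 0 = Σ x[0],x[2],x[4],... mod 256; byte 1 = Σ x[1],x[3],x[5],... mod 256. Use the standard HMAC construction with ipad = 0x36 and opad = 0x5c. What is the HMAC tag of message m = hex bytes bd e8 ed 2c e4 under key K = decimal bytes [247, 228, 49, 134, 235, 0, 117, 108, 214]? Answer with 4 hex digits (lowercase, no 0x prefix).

1ca2

Key decimal bytes [247, 228, 49, 134, 235, 0, 117, 108, 214] = f7 e4 31 86 eb 00 75 6c d6 is 9 bytes > B = 6, so hash it first: H(key) = 5e d6, then zero-pad to 6 bytes: K' = 5e d6 00 00 00 00.
K' ⊕ ipad = 68 e0 36 36 36 36.  K' ⊕ opad = 02 8a 5c 5c 5c 5c.
Inner input = (K'⊕ipad) ∥ m = 68 e0 36 36 36 36 ∥ bd e8 ed 2c e4.
Inner hash: even-index sum = 866 mod 256 = 98; odd-index sum = 608 mod 256 = 96 → 62 60.
Outer input = (K'⊕opad) ∥ inner = 02 8a 5c 5c 5c 5c ∥ 62 60.
Outer hash (tag): even-index sum = 284 mod 256 = 28; odd-index sum = 418 mod 256 = 162 → 1c a2.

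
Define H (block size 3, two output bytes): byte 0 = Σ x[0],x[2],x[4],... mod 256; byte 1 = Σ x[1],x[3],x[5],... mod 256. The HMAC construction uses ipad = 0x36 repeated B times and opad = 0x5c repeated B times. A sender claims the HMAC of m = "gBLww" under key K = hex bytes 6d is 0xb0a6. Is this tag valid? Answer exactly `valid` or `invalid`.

Key hex bytes 6d is 1 byte ≤ B = 3; zero-pad to 3 bytes: K' = 6d 00 00.
K' ⊕ ipad = 5b 36 36; K' ⊕ opad = 31 5c 5c.
Inner hash: even-index sum = 330 mod 256 = 74; odd-index sum = 352 mod 256 = 96 → 4a 60.
Outer hash (recomputed tag): even-index sum = 237 mod 256 = 237; odd-index sum = 166 mod 256 = 166 → ed a6.
Recomputed tag = eda6; claimed = b0a6 → mismatch.

invalid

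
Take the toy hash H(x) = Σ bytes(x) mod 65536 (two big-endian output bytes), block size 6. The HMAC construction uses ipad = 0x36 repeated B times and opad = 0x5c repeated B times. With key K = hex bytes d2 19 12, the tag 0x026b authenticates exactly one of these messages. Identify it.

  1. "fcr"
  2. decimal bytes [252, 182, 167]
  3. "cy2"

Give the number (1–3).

2

Key hex bytes d2 19 12 is 3 bytes ≤ B = 6; zero-pad to 6 bytes: K' = d2 19 12 00 00 00.
K' ⊕ ipad = e4 2f 24 36 36 36; K' ⊕ opad = 8e 45 4e 5c 5c 5c.
m1: inner = H(e4 2f 24 36 36 36 66 63 72) = 03 14; tag = H(8e 45 4e 5c 5c 5c 03 14) = 024c
m2: inner = H(e4 2f 24 36 36 36 fc b6 a7) = 04 32; tag = H(8e 45 4e 5c 5c 5c 04 32) = 026b ← matches
m3: inner = H(e4 2f 24 36 36 36 63 79 32) = 02 e7; tag = H(8e 45 4e 5c 5c 5c 02 e7) = 031e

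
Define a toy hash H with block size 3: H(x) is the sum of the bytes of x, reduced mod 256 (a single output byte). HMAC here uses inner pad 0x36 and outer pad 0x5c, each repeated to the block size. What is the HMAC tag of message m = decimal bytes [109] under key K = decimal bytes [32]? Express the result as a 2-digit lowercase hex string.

23

Key decimal bytes [32] = 20 is 1 byte ≤ B = 3; zero-pad to 3 bytes: K' = 20 00 00.
K' ⊕ ipad = 16 36 36.  K' ⊕ opad = 7c 5c 5c.
Inner input = (K'⊕ipad) ∥ m = 16 36 36 ∥ 6d.
Inner hash: sum = 22+54+54+109 = 239 → ef.
Outer input = (K'⊕opad) ∥ inner = 7c 5c 5c ∥ ef.
Outer hash (tag): sum = 124+92+92+239 = 547; mod 256 = 35 → 23.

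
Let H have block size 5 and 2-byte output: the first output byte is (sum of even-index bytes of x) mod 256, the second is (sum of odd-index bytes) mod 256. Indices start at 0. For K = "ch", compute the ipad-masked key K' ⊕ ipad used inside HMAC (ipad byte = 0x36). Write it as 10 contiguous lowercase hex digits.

555e363636

Key "ch" = 63 68 is 2 bytes ≤ B = 5; zero-pad to 5 bytes: K' = 63 68 00 00 00.
XOR each byte with 0x36: 63⊕36=55, 68⊕36=5e, 00⊕36=36, 00⊕36=36, 00⊕36=36.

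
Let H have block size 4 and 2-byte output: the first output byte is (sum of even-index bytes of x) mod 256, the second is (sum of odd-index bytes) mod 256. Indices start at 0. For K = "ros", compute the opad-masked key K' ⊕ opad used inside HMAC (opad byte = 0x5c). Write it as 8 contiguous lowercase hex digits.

2e332f5c

Key "ros" = 72 6f 73 is 3 bytes ≤ B = 4; zero-pad to 4 bytes: K' = 72 6f 73 00.
XOR each byte with 0x5c: 72⊕5c=2e, 6f⊕5c=33, 73⊕5c=2f, 00⊕5c=5c.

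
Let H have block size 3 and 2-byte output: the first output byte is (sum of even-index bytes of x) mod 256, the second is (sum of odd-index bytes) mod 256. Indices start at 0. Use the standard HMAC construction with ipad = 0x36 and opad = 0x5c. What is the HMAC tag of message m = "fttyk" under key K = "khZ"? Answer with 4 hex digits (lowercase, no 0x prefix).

Key "khZ" = 6b 68 5a is exactly B = 3 bytes: K' = 6b 68 5a.
K' ⊕ ipad = 5d 5e 6c.  K' ⊕ opad = 37 34 06.
Inner input = (K'⊕ipad) ∥ m = 5d 5e 6c ∥ 66 74 74 79 6b.
Inner hash: even-index sum = 438 mod 256 = 182; odd-index sum = 419 mod 256 = 163 → b6 a3.
Outer input = (K'⊕opad) ∥ inner = 37 34 06 ∥ b6 a3.
Outer hash (tag): even-index sum = 224 mod 256 = 224; odd-index sum = 234 mod 256 = 234 → e0 ea.

e0ea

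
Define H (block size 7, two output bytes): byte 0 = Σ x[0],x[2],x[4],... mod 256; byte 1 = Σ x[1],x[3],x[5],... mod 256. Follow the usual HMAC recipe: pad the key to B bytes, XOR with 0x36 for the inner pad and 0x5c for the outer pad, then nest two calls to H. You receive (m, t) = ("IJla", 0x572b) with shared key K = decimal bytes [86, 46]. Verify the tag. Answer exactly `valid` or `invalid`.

invalid

Key decimal bytes [86, 46] = 56 2e is 2 bytes ≤ B = 7; zero-pad to 7 bytes: K' = 56 2e 00 00 00 00 00.
K' ⊕ ipad = 60 18 36 36 36 36 36; K' ⊕ opad = 0a 72 5c 5c 5c 5c 5c.
Inner hash: even-index sum = 429 mod 256 = 173; odd-index sum = 313 mod 256 = 57 → ad 39.
Outer hash (recomputed tag): even-index sum = 343 mod 256 = 87; odd-index sum = 471 mod 256 = 215 → 57 d7.
Recomputed tag = 57d7; claimed = 572b → mismatch.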